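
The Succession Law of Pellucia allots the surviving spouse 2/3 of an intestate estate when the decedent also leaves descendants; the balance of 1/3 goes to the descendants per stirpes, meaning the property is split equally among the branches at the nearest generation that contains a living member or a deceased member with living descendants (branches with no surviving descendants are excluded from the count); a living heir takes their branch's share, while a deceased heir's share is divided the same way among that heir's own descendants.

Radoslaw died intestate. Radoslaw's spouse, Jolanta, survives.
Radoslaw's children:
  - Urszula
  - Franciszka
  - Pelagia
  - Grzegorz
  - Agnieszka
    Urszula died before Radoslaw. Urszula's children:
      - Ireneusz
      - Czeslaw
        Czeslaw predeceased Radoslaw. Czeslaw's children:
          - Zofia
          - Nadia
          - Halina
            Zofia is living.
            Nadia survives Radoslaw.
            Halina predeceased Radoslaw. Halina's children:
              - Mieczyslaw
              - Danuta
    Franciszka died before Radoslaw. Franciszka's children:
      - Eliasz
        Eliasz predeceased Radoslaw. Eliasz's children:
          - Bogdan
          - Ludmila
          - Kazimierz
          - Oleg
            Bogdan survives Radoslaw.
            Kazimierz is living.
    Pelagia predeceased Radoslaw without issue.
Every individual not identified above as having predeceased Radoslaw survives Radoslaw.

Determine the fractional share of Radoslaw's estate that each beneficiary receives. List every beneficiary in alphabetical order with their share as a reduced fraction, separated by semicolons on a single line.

Agnieszka 1/12; Bogdan 1/48; Danuta 1/144; Grzegorz 1/12; Ireneusz 1/24; Jolanta 2/3; Kazimierz 1/48; Ludmila 1/48; Mieczyslaw 1/144; Nadia 1/72; Oleg 1/48; Zofia 1/72

Jolanta, as surviving spouse, takes 2/3.
The remaining 1/3 passes to Radoslaw's descendants per stirpes.
Pelagia left no surviving issue, so that branch lapses and is disregarded.
The 1/3 is divided into 4 equal shares of 1/12 among Urszula, Franciszka, Grzegorz, Agnieszka.
Urszula predeceased; the 1/12 allotted to Urszula's branch passes to Urszula's issue by representation.
The 1/12 is divided into 2 equal shares of 1/24 among Ireneusz, Czeslaw.
Ireneusz is living and takes 1/24.
Czeslaw predeceased; the 1/24 allotted to Czeslaw's branch passes to Czeslaw's issue by representation.
The 1/24 is divided into 3 equal shares of 1/72 among Zofia, Nadia, Halina.
Zofia is living and takes 1/72.
Nadia is living and takes 1/72.
Halina predeceased; the 1/72 allotted to Halina's branch passes to Halina's issue by representation.
The 1/72 is divided into 2 equal shares of 1/144 among Mieczyslaw, Danuta.
Mieczyslaw is living and takes 1/144.
Danuta is living and takes 1/144.
Franciszka predeceased; the 1/12 allotted to Franciszka's branch passes to Franciszka's issue by representation.
Eliasz's line is the sole branch at this level, so the full 1/12 passes to Eliasz's issue by representation.
The 1/12 is divided into 4 equal shares of 1/48 among Bogdan, Ludmila, Kazimierz, Oleg.
Bogdan is living and takes 1/48.
Ludmila is living and takes 1/48.
Kazimierz is living and takes 1/48.
Oleg is living and takes 1/48.
Grzegorz is living and takes 1/12.
Agnieszka is living and takes 1/12.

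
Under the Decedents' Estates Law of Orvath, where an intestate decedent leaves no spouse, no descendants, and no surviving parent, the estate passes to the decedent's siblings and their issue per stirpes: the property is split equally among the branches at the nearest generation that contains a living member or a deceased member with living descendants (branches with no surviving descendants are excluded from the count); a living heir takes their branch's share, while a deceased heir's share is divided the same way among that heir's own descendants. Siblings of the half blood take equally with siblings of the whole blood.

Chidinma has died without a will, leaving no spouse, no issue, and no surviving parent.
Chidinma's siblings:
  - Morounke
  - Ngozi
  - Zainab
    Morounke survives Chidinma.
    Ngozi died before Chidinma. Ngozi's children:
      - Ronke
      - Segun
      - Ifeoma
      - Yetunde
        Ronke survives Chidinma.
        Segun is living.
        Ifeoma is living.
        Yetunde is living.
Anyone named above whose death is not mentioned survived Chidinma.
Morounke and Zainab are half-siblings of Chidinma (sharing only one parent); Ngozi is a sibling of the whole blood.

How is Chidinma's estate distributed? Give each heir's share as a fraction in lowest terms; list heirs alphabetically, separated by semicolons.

No spouse, descendants, or parent survives, so the estate passes to Chidinma's siblings per stirpes.
Half-blood and whole-blood siblings take equally under the stated rule.
The estate is divided into 3 equal shares of 1/3 among Morounke, Ngozi, Zainab.
Morounke is living and takes 1/3.
Ngozi predeceased; the 1/3 allotted to Ngozi's branch passes to Ngozi's issue by representation.
The 1/3 is divided into 4 equal shares of 1/12 among Ronke, Segun, Ifeoma, Yetunde.
Ronke is living and takes 1/12.
Segun is living and takes 1/12.
Ifeoma is living and takes 1/12.
Yetunde is living and takes 1/12.
Zainab is living and takes 1/3.

Ifeoma 1/12; Morounke 1/3; Ronke 1/12; Segun 1/12; Yetunde 1/12; Zainab 1/3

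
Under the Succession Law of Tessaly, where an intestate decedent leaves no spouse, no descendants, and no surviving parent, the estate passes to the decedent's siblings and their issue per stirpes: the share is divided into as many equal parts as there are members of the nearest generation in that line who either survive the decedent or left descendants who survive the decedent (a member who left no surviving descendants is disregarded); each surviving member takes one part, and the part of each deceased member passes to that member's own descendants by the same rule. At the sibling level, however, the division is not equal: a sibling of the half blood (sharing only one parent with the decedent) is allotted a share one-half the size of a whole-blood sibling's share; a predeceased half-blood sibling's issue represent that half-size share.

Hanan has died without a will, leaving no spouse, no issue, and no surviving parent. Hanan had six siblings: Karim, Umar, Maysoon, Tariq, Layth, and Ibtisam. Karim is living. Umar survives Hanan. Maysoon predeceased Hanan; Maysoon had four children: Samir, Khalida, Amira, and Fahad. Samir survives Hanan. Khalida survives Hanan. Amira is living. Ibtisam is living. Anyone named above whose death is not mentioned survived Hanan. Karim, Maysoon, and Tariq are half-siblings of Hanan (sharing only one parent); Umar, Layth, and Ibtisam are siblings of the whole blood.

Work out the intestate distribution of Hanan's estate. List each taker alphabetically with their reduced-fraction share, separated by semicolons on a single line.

Amira 1/36; Fahad 1/36; Ibtisam 2/9; Karim 1/9; Khalida 1/36; Layth 2/9; Samir 1/36; Tariq 1/9; Umar 2/9

No spouse, descendants, or parent survives, so the estate passes to Hanan's siblings per stirpes.
Half-blood siblings count for one-half the weight of whole-blood siblings at the initial division.
Dividing 1 in proportion to weights (total weight 9/2): Karim (weight 1/2) → 1/9; Umar (weight 1) → 2/9; Maysoon (weight 1/2) → 1/9; Tariq (weight 1/2) → 1/9; Layth (weight 1) → 2/9; Ibtisam (weight 1) → 2/9.
Karim is living and takes 1/9.
Umar is living and takes 2/9.
Maysoon predeceased; the 1/9 allotted to Maysoon's branch passes to Maysoon's issue by representation.
The 1/9 is divided into 4 equal shares of 1/36 among Samir, Khalida, Amira, Fahad.
Samir is living and takes 1/36.
Khalida is living and takes 1/36.
Amira is living and takes 1/36.
Fahad is living and takes 1/36.
Tariq is living and takes 1/9.
Layth is living and takes 2/9.
Ibtisam is living and takes 2/9.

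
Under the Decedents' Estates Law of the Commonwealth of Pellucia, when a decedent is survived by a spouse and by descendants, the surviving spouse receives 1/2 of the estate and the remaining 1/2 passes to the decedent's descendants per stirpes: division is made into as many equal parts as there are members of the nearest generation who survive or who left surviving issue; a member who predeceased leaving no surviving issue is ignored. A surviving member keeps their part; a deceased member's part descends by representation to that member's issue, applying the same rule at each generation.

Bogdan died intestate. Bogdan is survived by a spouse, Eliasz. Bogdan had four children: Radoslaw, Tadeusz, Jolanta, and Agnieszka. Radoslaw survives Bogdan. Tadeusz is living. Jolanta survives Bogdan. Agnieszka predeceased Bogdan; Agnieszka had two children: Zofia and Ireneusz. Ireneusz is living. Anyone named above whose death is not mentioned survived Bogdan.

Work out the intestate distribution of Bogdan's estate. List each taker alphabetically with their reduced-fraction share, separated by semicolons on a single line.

Eliasz, as surviving spouse, takes 1/2.
The remaining 1/2 passes to Bogdan's descendants per stirpes.
The 1/2 is divided into 4 equal shares of 1/8 among Radoslaw, Tadeusz, Jolanta, Agnieszka.
Radoslaw is living and takes 1/8.
Tadeusz is living and takes 1/8.
Jolanta is living and takes 1/8.
Agnieszka predeceased; the 1/8 allotted to Agnieszka's branch passes to Agnieszka's issue by representation.
The 1/8 is divided into 2 equal shares of 1/16 among Zofia, Ireneusz.
Zofia is living and takes 1/16.
Ireneusz is living and takes 1/16.

Eliasz 1/2; Ireneusz 1/16; Jolanta 1/8; Radoslaw 1/8; Tadeusz 1/8; Zofia 1/16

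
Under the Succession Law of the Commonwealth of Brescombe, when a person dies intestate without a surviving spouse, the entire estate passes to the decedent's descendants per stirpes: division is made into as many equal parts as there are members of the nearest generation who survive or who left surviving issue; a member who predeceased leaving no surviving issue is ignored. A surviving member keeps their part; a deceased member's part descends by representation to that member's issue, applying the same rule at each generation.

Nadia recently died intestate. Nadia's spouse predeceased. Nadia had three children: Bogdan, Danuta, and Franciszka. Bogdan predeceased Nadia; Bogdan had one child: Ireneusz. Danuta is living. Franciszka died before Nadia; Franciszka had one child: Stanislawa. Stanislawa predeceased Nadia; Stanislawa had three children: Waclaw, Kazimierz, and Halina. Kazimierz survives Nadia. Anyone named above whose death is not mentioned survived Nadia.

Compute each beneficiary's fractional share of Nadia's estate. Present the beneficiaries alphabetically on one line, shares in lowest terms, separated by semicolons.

Danuta 1/3; Halina 1/9; Ireneusz 1/3; Kazimierz 1/9; Waclaw 1/9

There is no surviving spouse, so the entire estate passes to Nadia's descendants per stirpes.
The estate is divided into 3 equal shares of 1/3 among Bogdan, Danuta, Franciszka.
Bogdan predeceased; the 1/3 allotted to Bogdan's branch passes to Bogdan's issue by representation.
Ireneusz is the sole taker at this level and receives the full 1/3.
Danuta is living and takes 1/3.
Franciszka predeceased; the 1/3 allotted to Franciszka's branch passes to Franciszka's issue by representation.
Stanislawa's line is the sole branch at this level, so the full 1/3 passes to Stanislawa's issue by representation.
The 1/3 is divided into 3 equal shares of 1/9 among Waclaw, Kazimierz, Halina.
Waclaw is living and takes 1/9.
Kazimierz is living and takes 1/9.
Halina is living and takes 1/9.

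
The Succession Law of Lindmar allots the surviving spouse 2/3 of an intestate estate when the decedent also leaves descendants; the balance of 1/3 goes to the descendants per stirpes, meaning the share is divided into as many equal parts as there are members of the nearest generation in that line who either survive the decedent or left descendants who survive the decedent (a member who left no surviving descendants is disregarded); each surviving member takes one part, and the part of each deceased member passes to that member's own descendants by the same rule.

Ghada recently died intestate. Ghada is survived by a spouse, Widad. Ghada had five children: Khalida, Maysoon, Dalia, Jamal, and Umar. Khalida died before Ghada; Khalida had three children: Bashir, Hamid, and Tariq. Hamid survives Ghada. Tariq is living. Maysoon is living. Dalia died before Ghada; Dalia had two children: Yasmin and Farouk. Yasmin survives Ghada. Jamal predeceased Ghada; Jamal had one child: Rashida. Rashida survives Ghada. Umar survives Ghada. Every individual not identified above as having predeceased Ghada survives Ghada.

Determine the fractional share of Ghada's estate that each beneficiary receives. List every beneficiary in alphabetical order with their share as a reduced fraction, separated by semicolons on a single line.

Bashir 1/45; Farouk 1/30; Hamid 1/45; Maysoon 1/15; Rashida 1/15; Tariq 1/45; Umar 1/15; Widad 2/3; Yasmin 1/30

Widad, as surviving spouse, takes 2/3.
The remaining 1/3 passes to Ghada's descendants per stirpes.
The 1/3 is divided into 5 equal shares of 1/15 among Khalida, Maysoon, Dalia, Jamal, Umar.
Khalida predeceased; the 1/15 allotted to Khalida's branch passes to Khalida's issue by representation.
The 1/15 is divided into 3 equal shares of 1/45 among Bashir, Hamid, Tariq.
Bashir is living and takes 1/45.
Hamid is living and takes 1/45.
Tariq is living and takes 1/45.
Maysoon is living and takes 1/15.
Dalia predeceased; the 1/15 allotted to Dalia's branch passes to Dalia's issue by representation.
The 1/15 is divided into 2 equal shares of 1/30 among Yasmin, Farouk.
Yasmin is living and takes 1/30.
Farouk is living and takes 1/30.
Jamal predeceased; the 1/15 allotted to Jamal's branch passes to Jamal's issue by representation.
Rashida is the sole taker at this level and receives the full 1/15.
Umar is living and takes 1/15.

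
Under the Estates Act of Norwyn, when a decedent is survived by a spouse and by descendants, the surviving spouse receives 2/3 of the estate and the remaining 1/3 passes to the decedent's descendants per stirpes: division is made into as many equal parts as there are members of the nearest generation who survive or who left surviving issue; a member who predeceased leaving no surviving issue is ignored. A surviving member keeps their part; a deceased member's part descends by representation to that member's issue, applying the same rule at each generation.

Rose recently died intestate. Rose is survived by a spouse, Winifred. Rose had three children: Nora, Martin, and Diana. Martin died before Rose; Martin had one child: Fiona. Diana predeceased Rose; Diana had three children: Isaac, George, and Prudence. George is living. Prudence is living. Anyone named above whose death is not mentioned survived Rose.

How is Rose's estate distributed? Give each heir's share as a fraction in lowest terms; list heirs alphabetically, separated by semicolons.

Winifred, as surviving spouse, takes 2/3.
The remaining 1/3 passes to Rose's descendants per stirpes.
The 1/3 is divided into 3 equal shares of 1/9 among Nora, Martin, Diana.
Nora is living and takes 1/9.
Martin predeceased; the 1/9 allotted to Martin's branch passes to Martin's issue by representation.
Fiona is the sole taker at this level and receives the full 1/9.
Diana predeceased; the 1/9 allotted to Diana's branch passes to Diana's issue by representation.
The 1/9 is divided into 3 equal shares of 1/27 among Isaac, George, Prudence.
Isaac is living and takes 1/27.
George is living and takes 1/27.
Prudence is living and takes 1/27.

Fiona 1/9; George 1/27; Isaac 1/27; Nora 1/9; Prudence 1/27; Winifred 2/3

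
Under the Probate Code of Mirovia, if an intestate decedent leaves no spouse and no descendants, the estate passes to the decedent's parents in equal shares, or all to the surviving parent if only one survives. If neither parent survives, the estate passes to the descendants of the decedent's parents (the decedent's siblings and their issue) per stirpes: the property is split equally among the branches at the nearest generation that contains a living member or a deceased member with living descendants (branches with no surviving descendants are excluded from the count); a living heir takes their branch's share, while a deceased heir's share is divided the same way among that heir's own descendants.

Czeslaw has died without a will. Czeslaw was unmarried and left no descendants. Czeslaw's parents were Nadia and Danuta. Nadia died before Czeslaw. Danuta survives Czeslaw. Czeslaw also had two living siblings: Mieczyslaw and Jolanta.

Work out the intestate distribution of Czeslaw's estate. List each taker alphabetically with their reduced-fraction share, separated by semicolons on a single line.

Danuta 1

Only one parent, Danuta, survives, so Danuta takes the entire estate. The siblings take nothing because a surviving parent has priority.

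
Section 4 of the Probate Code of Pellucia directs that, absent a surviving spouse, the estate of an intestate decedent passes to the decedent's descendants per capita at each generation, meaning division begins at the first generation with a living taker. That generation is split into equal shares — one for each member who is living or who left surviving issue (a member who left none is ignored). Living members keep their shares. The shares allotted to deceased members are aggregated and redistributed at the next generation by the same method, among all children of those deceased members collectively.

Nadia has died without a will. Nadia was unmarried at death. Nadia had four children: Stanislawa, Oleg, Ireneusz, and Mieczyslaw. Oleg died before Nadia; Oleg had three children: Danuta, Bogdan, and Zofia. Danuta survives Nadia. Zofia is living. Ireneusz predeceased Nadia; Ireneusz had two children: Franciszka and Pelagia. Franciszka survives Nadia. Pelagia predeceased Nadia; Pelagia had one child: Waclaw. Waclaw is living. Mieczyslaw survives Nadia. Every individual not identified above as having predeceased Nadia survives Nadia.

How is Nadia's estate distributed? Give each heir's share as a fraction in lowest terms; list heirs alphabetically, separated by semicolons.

There is no surviving spouse, so the entire estate passes to Nadia's descendants per capita at each generation.
At generation 1 (Stanislawa, Oleg, Ireneusz, Mieczyslaw) there are 4 shares of (1)/4 = 1/4 each.
Living: Stanislawa and Mieczyslaw — each takes 1/4.
Deceased: Oleg and Ireneusz. Their combined 1/2 is pooled and carried to generation 2.
At generation 2 (Danuta, Bogdan, Zofia, Franciszka, Pelagia) there are 5 shares of (1/2)/5 = 1/10 each.
Living: Danuta, Bogdan, Zofia, and Franciszka — each takes 1/10.
Deceased: Pelagia. That 1/10 share is carried to generation 3.
At generation 3 (Waclaw) there are 1 shares of (1/10)/1 = 1/10 each.
Living: Waclaw — each takes 1/10.

Bogdan 1/10; Danuta 1/10; Franciszka 1/10; Mieczyslaw 1/4; Stanislawa 1/4; Waclaw 1/10; Zofia 1/10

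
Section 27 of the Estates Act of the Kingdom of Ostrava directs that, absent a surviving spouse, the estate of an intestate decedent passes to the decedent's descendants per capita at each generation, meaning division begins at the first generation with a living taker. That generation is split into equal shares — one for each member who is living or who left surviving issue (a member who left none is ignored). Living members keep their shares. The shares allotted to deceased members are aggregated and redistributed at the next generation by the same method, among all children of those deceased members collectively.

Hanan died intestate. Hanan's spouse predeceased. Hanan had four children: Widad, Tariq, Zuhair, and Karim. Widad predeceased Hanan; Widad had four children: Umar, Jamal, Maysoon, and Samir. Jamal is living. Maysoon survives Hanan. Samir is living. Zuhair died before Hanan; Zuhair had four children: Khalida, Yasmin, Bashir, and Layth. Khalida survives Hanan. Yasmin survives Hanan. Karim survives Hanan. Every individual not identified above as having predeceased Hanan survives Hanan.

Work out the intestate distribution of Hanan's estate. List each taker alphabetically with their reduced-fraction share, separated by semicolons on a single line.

Bashir 1/16; Jamal 1/16; Karim 1/4; Khalida 1/16; Layth 1/16; Maysoon 1/16; Samir 1/16; Tariq 1/4; Umar 1/16; Yasmin 1/16

There is no surviving spouse, so the entire estate passes to Hanan's descendants per capita at each generation.
At generation 1 (Widad, Tariq, Zuhair, Karim) there are 4 shares of (1)/4 = 1/4 each.
Living: Tariq and Karim — each takes 1/4.
Deceased: Widad and Zuhair. Their combined 1/2 is pooled and carried to generation 2.
At generation 2 (Umar, Jamal, Maysoon, Samir, Khalida, Yasmin, Bashir, Layth) there are 8 shares of (1/2)/8 = 1/16 each.
Living: Umar, Jamal, Maysoon, Samir, Khalida, Yasmin, Bashir, and Layth — each takes 1/16.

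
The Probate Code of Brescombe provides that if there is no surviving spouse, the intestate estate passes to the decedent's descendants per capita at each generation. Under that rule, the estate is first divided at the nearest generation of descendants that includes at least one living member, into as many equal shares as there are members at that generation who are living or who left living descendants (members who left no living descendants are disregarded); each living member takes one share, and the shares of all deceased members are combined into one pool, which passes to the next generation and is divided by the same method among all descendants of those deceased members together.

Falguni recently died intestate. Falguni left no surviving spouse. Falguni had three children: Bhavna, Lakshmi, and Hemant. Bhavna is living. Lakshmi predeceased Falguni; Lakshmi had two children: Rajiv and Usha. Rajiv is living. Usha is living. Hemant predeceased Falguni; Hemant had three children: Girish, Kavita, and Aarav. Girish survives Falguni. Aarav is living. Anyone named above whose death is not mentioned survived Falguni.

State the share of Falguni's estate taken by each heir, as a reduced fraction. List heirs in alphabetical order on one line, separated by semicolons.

Aarav 2/15; Bhavna 1/3; Girish 2/15; Kavita 2/15; Rajiv 2/15; Usha 2/15

There is no surviving spouse, so the entire estate passes to Falguni's descendants per capita at each generation.
At generation 1 (Bhavna, Lakshmi, Hemant) there are 3 shares of (1)/3 = 1/3 each.
Living: Bhavna — each takes 1/3.
Deceased: Lakshmi and Hemant. Their combined 2/3 is pooled and carried to generation 2.
At generation 2 (Rajiv, Usha, Girish, Kavita, Aarav) there are 5 shares of (2/3)/5 = 2/15 each.
Living: Rajiv, Usha, Girish, Kavita, and Aarav — each takes 2/15.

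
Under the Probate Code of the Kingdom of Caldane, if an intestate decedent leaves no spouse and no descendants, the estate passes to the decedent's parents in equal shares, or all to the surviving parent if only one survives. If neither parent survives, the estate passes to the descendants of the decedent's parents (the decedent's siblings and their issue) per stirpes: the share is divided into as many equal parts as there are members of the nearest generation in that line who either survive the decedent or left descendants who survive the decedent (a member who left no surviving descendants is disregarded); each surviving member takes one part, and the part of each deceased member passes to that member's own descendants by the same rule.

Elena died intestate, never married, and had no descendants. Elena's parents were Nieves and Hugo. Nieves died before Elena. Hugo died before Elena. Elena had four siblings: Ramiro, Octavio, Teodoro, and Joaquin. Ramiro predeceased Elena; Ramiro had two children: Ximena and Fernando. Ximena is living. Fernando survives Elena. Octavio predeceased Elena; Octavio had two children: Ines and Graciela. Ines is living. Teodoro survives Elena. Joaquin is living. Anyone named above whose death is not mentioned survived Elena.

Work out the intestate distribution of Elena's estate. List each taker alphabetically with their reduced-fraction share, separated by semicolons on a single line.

Fernando 1/8; Graciela 1/8; Ines 1/8; Joaquin 1/4; Teodoro 1/4; Ximena 1/8

Neither parent survives and there are no descendants, so the estate passes to Elena's siblings and their issue per stirpes.
The estate is divided into 4 equal shares of 1/4 among Ramiro, Octavio, Teodoro, Joaquin.
Ramiro predeceased; the 1/4 allotted to Ramiro's branch passes to Ramiro's issue by representation.
The 1/4 is divided into 2 equal shares of 1/8 among Ximena, Fernando.
Ximena is living and takes 1/8.
Fernando is living and takes 1/8.
Octavio predeceased; the 1/4 allotted to Octavio's branch passes to Octavio's issue by representation.
The 1/4 is divided into 2 equal shares of 1/8 among Ines, Graciela.
Ines is living and takes 1/8.
Graciela is living and takes 1/8.
Teodoro is living and takes 1/4.
Joaquin is living and takes 1/4.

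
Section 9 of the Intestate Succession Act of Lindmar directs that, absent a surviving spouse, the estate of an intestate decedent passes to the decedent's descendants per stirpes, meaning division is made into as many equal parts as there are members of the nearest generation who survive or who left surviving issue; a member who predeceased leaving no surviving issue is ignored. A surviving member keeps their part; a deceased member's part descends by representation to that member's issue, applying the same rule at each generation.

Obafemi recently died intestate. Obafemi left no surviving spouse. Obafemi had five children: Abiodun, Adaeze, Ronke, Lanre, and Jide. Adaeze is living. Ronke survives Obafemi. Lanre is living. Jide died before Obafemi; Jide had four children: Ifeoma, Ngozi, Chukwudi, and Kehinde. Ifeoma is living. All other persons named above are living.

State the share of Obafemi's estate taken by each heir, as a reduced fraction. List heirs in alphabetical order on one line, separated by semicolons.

There is no surviving spouse, so the entire estate passes to Obafemi's descendants per stirpes.
The estate is divided into 5 equal shares of 1/5 among Abiodun, Adaeze, Ronke, Lanre, Jide.
Abiodun is living and takes 1/5.
Adaeze is living and takes 1/5.
Ronke is living and takes 1/5.
Lanre is living and takes 1/5.
Jide predeceased; the 1/5 allotted to Jide's branch passes to Jide's issue by representation.
The 1/5 is divided into 4 equal shares of 1/20 among Ifeoma, Ngozi, Chukwudi, Kehinde.
Ifeoma is living and takes 1/20.
Ngozi is living and takes 1/20.
Chukwudi is living and takes 1/20.
Kehinde is living and takes 1/20.

Abiodun 1/5; Adaeze 1/5; Chukwudi 1/20; Ifeoma 1/20; Kehinde 1/20; Lanre 1/5; Ngozi 1/20; Ronke 1/5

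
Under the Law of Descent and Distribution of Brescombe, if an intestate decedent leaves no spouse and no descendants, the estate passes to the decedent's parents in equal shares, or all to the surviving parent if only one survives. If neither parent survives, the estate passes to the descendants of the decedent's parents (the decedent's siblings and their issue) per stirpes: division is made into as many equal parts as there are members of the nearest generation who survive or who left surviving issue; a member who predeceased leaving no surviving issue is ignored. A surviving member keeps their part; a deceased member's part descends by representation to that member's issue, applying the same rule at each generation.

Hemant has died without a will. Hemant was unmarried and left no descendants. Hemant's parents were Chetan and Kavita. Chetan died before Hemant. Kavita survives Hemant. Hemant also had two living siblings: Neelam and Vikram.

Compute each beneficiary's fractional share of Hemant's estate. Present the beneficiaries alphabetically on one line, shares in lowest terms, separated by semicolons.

Only one parent, Kavita, survives, so Kavita takes the entire estate. The siblings take nothing because a surviving parent has priority.

Kavita 1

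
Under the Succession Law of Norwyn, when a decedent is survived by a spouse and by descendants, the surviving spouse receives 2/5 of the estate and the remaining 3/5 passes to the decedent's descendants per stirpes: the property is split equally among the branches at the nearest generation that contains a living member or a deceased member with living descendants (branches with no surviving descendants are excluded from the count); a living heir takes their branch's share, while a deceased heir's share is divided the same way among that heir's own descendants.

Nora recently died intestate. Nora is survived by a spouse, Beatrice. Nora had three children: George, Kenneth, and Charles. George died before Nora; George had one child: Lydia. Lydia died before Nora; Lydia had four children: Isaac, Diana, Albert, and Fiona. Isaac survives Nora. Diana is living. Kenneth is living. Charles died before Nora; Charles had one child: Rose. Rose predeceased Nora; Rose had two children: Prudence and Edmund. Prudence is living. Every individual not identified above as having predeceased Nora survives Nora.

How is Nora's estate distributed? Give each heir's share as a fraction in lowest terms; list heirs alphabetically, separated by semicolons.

Albert 1/20; Beatrice 2/5; Diana 1/20; Edmund 1/10; Fiona 1/20; Isaac 1/20; Kenneth 1/5; Prudence 1/10

Beatrice, as surviving spouse, takes 2/5.
The remaining 3/5 passes to Nora's descendants per stirpes.
The 3/5 is divided into 3 equal shares of 1/5 among George, Kenneth, Charles.
George predeceased; the 1/5 allotted to George's branch passes to George's issue by representation.
Lydia's line is the sole branch at this level, so the full 1/5 passes to Lydia's issue by representation.
The 1/5 is divided into 4 equal shares of 1/20 among Isaac, Diana, Albert, Fiona.
Isaac is living and takes 1/20.
Diana is living and takes 1/20.
Albert is living and takes 1/20.
Fiona is living and takes 1/20.
Kenneth is living and takes 1/5.
Charles predeceased; the 1/5 allotted to Charles's branch passes to Charles's issue by representation.
Rose's line is the sole branch at this level, so the full 1/5 passes to Rose's issue by representation.
The 1/5 is divided into 2 equal shares of 1/10 among Prudence, Edmund.
Prudence is living and takes 1/10.
Edmund is living and takes 1/10.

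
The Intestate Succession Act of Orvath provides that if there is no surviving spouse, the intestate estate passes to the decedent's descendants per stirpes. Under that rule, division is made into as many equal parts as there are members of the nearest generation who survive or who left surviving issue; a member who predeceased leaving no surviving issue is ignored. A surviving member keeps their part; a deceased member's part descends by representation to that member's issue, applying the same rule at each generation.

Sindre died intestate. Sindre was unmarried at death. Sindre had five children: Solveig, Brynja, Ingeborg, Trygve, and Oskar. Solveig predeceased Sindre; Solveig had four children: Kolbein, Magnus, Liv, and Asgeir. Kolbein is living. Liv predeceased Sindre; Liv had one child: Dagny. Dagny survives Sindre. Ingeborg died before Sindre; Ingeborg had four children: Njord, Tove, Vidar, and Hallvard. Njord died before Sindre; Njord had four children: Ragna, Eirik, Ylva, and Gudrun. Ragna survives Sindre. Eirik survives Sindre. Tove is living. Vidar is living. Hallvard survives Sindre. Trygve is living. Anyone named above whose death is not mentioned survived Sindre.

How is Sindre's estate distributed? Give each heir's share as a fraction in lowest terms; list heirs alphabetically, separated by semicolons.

There is no surviving spouse, so the entire estate passes to Sindre's descendants per stirpes.
The estate is divided into 5 equal shares of 1/5 among Solveig, Brynja, Ingeborg, Trygve, Oskar.
Solveig predeceased; the 1/5 allotted to Solveig's branch passes to Solveig's issue by representation.
The 1/5 is divided into 4 equal shares of 1/20 among Kolbein, Magnus, Liv, Asgeir.
Kolbein is living and takes 1/20.
Magnus is living and takes 1/20.
Liv predeceased; the 1/20 allotted to Liv's branch passes to Liv's issue by representation.
Dagny is the sole taker at this level and receives the full 1/20.
Asgeir is living and takes 1/20.
Brynja is living and takes 1/5.
Ingeborg predeceased; the 1/5 allotted to Ingeborg's branch passes to Ingeborg's issue by representation.
The 1/5 is divided into 4 equal shares of 1/20 among Njord, Tove, Vidar, Hallvard.
Njord predeceased; the 1/20 allotted to Njord's branch passes to Njord's issue by representation.
The 1/20 is divided into 4 equal shares of 1/80 among Ragna, Eirik, Ylva, Gudrun.
Ragna is living and takes 1/80.
Eirik is living and takes 1/80.
Ylva is living and takes 1/80.
Gudrun is living and takes 1/80.
Tove is living and takes 1/20.
Vidar is living and takes 1/20.
Hallvard is living and takes 1/20.
Trygve is living and takes 1/5.
Oskar is living and takes 1/5.

Asgeir 1/20; Brynja 1/5; Dagny 1/20; Eirik 1/80; Gudrun 1/80; Hallvard 1/20; Kolbein 1/20; Magnus 1/20; Oskar 1/5; Ragna 1/80; Tove 1/20; Trygve 1/5; Vidar 1/20; Ylva 1/80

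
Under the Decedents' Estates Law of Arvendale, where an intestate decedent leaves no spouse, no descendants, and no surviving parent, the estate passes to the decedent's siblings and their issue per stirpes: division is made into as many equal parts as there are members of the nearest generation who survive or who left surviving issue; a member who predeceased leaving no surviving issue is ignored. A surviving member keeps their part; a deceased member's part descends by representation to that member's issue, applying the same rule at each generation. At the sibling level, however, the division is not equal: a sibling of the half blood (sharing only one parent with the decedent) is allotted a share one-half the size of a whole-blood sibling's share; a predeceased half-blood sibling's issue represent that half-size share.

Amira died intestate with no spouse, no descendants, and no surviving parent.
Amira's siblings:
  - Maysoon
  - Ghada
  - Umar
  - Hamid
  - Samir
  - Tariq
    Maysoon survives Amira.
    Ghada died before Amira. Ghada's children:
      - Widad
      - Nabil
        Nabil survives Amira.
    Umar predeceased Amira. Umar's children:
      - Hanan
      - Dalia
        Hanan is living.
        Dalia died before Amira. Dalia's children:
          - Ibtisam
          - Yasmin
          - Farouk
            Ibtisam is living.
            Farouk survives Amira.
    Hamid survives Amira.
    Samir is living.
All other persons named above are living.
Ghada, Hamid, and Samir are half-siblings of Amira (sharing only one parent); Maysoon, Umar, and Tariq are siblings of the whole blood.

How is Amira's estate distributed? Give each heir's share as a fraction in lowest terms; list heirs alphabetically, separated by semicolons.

No spouse, descendants, or parent survives, so the estate passes to Amira's siblings per stirpes.
Half-blood siblings count for one-half the weight of whole-blood siblings at the initial division.
Dividing 1 in proportion to weights (total weight 9/2): Maysoon (weight 1) → 2/9; Ghada (weight 1/2) → 1/9; Umar (weight 1) → 2/9; Hamid (weight 1/2) → 1/9; Samir (weight 1/2) → 1/9; Tariq (weight 1) → 2/9.
Maysoon is living and takes 2/9.
Ghada predeceased; the 1/9 allotted to Ghada's branch passes to Ghada's issue by representation.
The 1/9 is divided into 2 equal shares of 1/18 among Widad, Nabil.
Widad is living and takes 1/18.
Nabil is living and takes 1/18.
Umar predeceased; the 2/9 allotted to Umar's branch passes to Umar's issue by representation.
The 2/9 is divided into 2 equal shares of 1/9 among Hanan, Dalia.
Hanan is living and takes 1/9.
Dalia predeceased; the 1/9 allotted to Dalia's branch passes to Dalia's issue by representation.
The 1/9 is divided into 3 equal shares of 1/27 among Ibtisam, Yasmin, Farouk.
Ibtisam is living and takes 1/27.
Yasmin is living and takes 1/27.
Farouk is living and takes 1/27.
Hamid is living and takes 1/9.
Samir is living and takes 1/9.
Tariq is living and takes 2/9.

Farouk 1/27; Hamid 1/9; Hanan 1/9; Ibtisam 1/27; Maysoon 2/9; Nabil 1/18; Samir 1/9; Tariq 2/9; Widad 1/18; Yasmin 1/27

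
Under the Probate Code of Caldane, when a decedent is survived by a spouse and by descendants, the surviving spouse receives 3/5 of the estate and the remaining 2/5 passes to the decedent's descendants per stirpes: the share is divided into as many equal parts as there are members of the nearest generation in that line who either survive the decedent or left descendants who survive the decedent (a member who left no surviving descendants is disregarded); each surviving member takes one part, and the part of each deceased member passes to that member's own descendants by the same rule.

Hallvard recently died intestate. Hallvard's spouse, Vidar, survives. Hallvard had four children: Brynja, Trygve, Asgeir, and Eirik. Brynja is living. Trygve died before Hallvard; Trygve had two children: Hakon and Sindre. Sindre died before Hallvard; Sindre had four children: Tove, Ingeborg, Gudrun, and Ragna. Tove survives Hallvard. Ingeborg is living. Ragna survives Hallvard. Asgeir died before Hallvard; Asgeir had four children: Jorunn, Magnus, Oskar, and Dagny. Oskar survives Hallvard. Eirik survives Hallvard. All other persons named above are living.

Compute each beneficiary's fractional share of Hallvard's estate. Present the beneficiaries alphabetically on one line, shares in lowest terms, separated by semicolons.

Brynja 1/10; Dagny 1/40; Eirik 1/10; Gudrun 1/80; Hakon 1/20; Ingeborg 1/80; Jorunn 1/40; Magnus 1/40; Oskar 1/40; Ragna 1/80; Tove 1/80; Vidar 3/5

Vidar, as surviving spouse, takes 3/5.
The remaining 2/5 passes to Hallvard's descendants per stirpes.
The 2/5 is divided into 4 equal shares of 1/10 among Brynja, Trygve, Asgeir, Eirik.
Brynja is living and takes 1/10.
Trygve predeceased; the 1/10 allotted to Trygve's branch passes to Trygve's issue by representation.
The 1/10 is divided into 2 equal shares of 1/20 among Hakon, Sindre.
Hakon is living and takes 1/20.
Sindre predeceased; the 1/20 allotted to Sindre's branch passes to Sindre's issue by representation.
The 1/20 is divided into 4 equal shares of 1/80 among Tove, Ingeborg, Gudrun, Ragna.
Tove is living and takes 1/80.
Ingeborg is living and takes 1/80.
Gudrun is living and takes 1/80.
Ragna is living and takes 1/80.
Asgeir predeceased; the 1/10 allotted to Asgeir's branch passes to Asgeir's issue by representation.
The 1/10 is divided into 4 equal shares of 1/40 among Jorunn, Magnus, Oskar, Dagny.
Jorunn is living and takes 1/40.
Magnus is living and takes 1/40.
Oskar is living and takes 1/40.
Dagny is living and takes 1/40.
Eirik is living and takes 1/10.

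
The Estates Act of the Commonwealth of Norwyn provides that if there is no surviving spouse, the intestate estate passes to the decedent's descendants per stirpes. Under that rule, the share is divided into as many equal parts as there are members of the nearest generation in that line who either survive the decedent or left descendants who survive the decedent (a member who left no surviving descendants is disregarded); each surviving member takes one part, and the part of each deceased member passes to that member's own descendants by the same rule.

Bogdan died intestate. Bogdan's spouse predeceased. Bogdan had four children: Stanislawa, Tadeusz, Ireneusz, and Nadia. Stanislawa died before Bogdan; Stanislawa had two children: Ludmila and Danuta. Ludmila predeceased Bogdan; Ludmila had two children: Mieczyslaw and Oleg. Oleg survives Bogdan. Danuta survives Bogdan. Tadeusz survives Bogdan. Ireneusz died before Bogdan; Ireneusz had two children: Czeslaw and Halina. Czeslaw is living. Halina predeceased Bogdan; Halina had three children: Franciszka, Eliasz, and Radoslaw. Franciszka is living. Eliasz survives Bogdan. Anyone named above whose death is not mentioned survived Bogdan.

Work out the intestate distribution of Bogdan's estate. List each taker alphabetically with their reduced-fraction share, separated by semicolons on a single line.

There is no surviving spouse, so the entire estate passes to Bogdan's descendants per stirpes.
The estate is divided into 4 equal shares of 1/4 among Stanislawa, Tadeusz, Ireneusz, Nadia.
Stanislawa predeceased; the 1/4 allotted to Stanislawa's branch passes to Stanislawa's issue by representation.
The 1/4 is divided into 2 equal shares of 1/8 among Ludmila, Danuta.
Ludmila predeceased; the 1/8 allotted to Ludmila's branch passes to Ludmila's issue by representation.
The 1/8 is divided into 2 equal shares of 1/16 among Mieczyslaw, Oleg.
Mieczyslaw is living and takes 1/16.
Oleg is living and takes 1/16.
Danuta is living and takes 1/8.
Tadeusz is living and takes 1/4.
Ireneusz predeceased; the 1/4 allotted to Ireneusz's branch passes to Ireneusz's issue by representation.
The 1/4 is divided into 2 equal shares of 1/8 among Czeslaw, Halina.
Czeslaw is living and takes 1/8.
Halina predeceased; the 1/8 allotted to Halina's branch passes to Halina's issue by representation.
The 1/8 is divided into 3 equal shares of 1/24 among Franciszka, Eliasz, Radoslaw.
Franciszka is living and takes 1/24.
Eliasz is living and takes 1/24.
Radoslaw is living and takes 1/24.
Nadia is living and takes 1/4.

Czeslaw 1/8; Danuta 1/8; Eliasz 1/24; Franciszka 1/24; Mieczyslaw 1/16; Nadia 1/4; Oleg 1/16; Radoslaw 1/24; Tadeusz 1/4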